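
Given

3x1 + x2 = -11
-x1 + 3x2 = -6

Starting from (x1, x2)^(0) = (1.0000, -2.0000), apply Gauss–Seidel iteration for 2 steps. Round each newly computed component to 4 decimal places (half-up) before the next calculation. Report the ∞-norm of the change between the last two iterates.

Iteration 1:
  x1 = (-11 - (1)·-2.0000) / (3) = -3.0000
  x2 = (-6 - (-1)·-3.0000) / (3) = -3.0000
Iteration 2:
  x1 = (-11 - (1)·-3.0000) / (3) = -2.6667
  x2 = (-6 - (-1)·-2.6667) / (3) = -2.8889
Change: (0.3333, 0.1111) → max |·| = 0.3333

0.3333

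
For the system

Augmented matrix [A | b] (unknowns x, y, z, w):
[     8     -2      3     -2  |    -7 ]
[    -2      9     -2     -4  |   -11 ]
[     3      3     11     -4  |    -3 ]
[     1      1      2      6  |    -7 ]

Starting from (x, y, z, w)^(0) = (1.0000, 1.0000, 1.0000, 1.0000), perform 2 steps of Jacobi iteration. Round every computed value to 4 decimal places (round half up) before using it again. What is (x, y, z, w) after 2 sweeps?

(-1.2462, -2.3047, -0.6439, -0.8346)

Iteration 1:
  x = (-7 - (-2)·1.0000 - (3)·1.0000 - (-2)·1.0000) / (8) = -0.7500
  y = (-11 - (-2)·1.0000 - (-2)·1.0000 - (-4)·1.0000) / (9) = -0.3333
  z = (-3 - (3)·1.0000 - (3)·1.0000 - (-4)·1.0000) / (11) = -0.4545
  w = (-7 - (1)·1.0000 - (1)·1.0000 - (2)·1.0000) / (6) = -1.8333
Iteration 2:
  x = (-7 - (-2)·-0.3333 - (3)·-0.4545 - (-2)·-1.8333) / (8) = -1.2462
  y = (-11 - (-2)·-0.7500 - (-2)·-0.4545 - (-4)·-1.8333) / (9) = -2.3047
  z = (-3 - (3)·-0.7500 - (3)·-0.3333 - (-4)·-1.8333) / (11) = -0.6439
  w = (-7 - (1)·-0.7500 - (1)·-0.3333 - (2)·-0.4545) / (6) = -0.8346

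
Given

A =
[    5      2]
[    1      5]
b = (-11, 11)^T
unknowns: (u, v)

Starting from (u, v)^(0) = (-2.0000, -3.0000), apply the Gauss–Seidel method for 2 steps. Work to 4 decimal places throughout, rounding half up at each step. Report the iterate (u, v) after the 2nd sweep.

Iteration 1:
  u = (-11 - (2)·-3.0000) / (5) = -1.0000
  v = (11 - (1)·-1.0000) / (5) = 2.4000
Iteration 2:
  u = (-11 - (2)·2.4000) / (5) = -3.1600
  v = (11 - (1)·-3.1600) / (5) = 2.8320

(-3.1600, 2.8320)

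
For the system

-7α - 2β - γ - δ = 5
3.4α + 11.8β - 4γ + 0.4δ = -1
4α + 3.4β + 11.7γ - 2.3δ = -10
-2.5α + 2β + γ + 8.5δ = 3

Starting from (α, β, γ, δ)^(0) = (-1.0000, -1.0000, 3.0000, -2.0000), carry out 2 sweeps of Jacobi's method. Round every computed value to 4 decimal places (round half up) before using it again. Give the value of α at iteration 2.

Iteration 1:
  α = (5 - (-2)·-1.0000 - (-1)·3.0000 - (-1)·-2.0000) / (-7) = -0.5714
  β = (-1 - (3.4)·-1.0000 - (-4)·3.0000 - (0.4)·-2.0000) / (11.8) = 1.2881
  γ = (-10 - (4)·-1.0000 - (3.4)·-1.0000 - (-2.3)·-2.0000) / (11.7) = -0.6154
  δ = (3 - (-2.5)·-1.0000 - (2)·-1.0000 - (1)·3.0000) / (8.5) = -0.0588
Iteration 2:
  α = (5 - (-2)·1.2881 - (-1)·-0.6154 - (-1)·-0.0588) / (-7) = -0.9860
  β = (-1 - (3.4)·-0.5714 - (-4)·-0.6154 - (0.4)·-0.0588) / (11.8) = -0.1267
  γ = (-10 - (4)·-0.5714 - (3.4)·1.2881 - (-2.3)·-0.0588) / (11.7) = -1.0452
  δ = (3 - (-2.5)·-0.5714 - (2)·1.2881 - (1)·-0.6154) / (8.5) = -0.0458

-0.9860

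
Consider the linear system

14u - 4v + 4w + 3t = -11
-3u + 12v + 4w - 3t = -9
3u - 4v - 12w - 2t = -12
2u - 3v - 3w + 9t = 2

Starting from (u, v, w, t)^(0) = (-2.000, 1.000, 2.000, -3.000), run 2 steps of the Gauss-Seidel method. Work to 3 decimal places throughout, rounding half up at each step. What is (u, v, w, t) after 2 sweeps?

(-2.109, -1.925, 1.068, 0.405)

Iteration 1:
  u = (-11 - (-4)·1.000 - (4)·2.000 - (3)·-3.000) / (14) = -0.429
  v = (-9 - (-3)·-0.429 - (4)·2.000 - (-3)·-3.000) / (12) = -2.274
  w = (-12 - (3)·-0.429 - (-4)·-2.274 - (-2)·-3.000) / (-12) = 2.151
  t = (2 - (2)·-0.429 - (-3)·-2.274 - (-3)·2.151) / (9) = 0.277
Iteration 2:
  u = (-11 - (-4)·-2.274 - (4)·2.151 - (3)·0.277) / (14) = -2.109
  v = (-9 - (-3)·-2.109 - (4)·2.151 - (-3)·0.277) / (12) = -1.925
  w = (-12 - (3)·-2.109 - (-4)·-1.925 - (-2)·0.277) / (-12) = 1.068
  t = (2 - (2)·-2.109 - (-3)·-1.925 - (-3)·1.068) / (9) = 0.405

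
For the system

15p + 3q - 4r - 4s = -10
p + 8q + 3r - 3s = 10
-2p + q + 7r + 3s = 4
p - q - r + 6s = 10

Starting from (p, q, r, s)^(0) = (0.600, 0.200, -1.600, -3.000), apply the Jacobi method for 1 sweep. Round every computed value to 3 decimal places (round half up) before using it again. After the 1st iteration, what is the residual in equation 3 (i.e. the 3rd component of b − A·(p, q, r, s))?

Iteration 1:
  p = (-10 - (3)·0.200 - (-4)·-1.600 - (-4)·-3.000) / (15) = -1.933
  q = (10 - (1)·0.600 - (3)·-1.600 - (-3)·-3.000) / (8) = 0.650
  r = (4 - (-2)·0.600 - (1)·0.200 - (3)·-3.000) / (7) = 2.000
  s = (10 - (1)·0.600 - (-1)·0.200 - (-1)·-1.600) / (6) = 1.333
Residual b − A·x = (30.377, 4.732, -18.515, 6.585)

-18.515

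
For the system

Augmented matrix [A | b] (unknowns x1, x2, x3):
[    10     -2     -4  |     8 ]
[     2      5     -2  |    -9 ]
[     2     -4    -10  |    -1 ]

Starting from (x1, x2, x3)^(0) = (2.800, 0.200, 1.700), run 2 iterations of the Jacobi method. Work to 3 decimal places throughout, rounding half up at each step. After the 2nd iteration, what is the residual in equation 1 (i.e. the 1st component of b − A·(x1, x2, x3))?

3.008

Iteration 1:
  x1 = (8 - (-2)·0.200 - (-4)·1.700) / (10) = 1.520
  x2 = (-9 - (2)·2.800 - (-2)·1.700) / (5) = -2.240
  x3 = (-1 - (2)·2.800 - (-4)·0.200) / (-10) = 0.580
Iteration 2:
  x1 = (8 - (-2)·-2.240 - (-4)·0.580) / (10) = 0.584
  x2 = (-9 - (2)·1.520 - (-2)·0.580) / (5) = -2.176
  x3 = (-1 - (2)·1.520 - (-4)·-2.240) / (-10) = 1.300
Residual b − A·x = (3.008, 3.312, 2.128)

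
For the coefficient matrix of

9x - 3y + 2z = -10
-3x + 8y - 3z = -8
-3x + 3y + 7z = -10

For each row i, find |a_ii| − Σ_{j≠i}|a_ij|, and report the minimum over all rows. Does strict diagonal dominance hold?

row 1: |9| − (3+2) = 4
row 2: |8| − (3+3) = 2
row 3: |7| − (3+3) = 1
minimum over rows = 1 → strictly diagonally dominant (convergence guaranteed)

1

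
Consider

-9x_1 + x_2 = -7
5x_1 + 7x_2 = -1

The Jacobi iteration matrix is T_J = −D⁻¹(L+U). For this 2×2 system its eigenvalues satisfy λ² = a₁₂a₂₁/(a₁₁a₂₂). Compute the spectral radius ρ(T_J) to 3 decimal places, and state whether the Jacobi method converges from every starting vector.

a₁₂a₂₁/(a₁₁a₂₂) = (1)·(5) / ((-9)·(7)) = -0.079365
ρ = √|-0.079365| = √0.079365 = 0.282
ρ < 1, so Jacobi converges

0.282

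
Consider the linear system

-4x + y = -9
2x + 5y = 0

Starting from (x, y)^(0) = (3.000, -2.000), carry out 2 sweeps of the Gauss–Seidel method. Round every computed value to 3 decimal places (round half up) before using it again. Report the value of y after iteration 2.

Iteration 1:
  x = (-9 - (1)·-2.000) / (-4) = 1.750
  y = (0 - (2)·1.750) / (5) = -0.700
Iteration 2:
  x = (-9 - (1)·-0.700) / (-4) = 2.075
  y = (0 - (2)·2.075) / (5) = -0.830

-0.830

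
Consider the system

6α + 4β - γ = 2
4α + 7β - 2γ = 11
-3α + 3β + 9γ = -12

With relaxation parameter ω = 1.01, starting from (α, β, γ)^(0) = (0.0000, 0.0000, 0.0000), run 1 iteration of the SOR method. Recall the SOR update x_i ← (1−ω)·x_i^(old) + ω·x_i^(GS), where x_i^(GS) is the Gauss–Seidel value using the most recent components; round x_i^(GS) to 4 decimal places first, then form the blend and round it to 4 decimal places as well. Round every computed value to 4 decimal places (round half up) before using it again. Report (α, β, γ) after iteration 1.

(0.3366, 1.3929, -1.7023)

Iteration 1:
  α: GS value = (2 - (4)·0.0000 - (-1)·0.0000) / (6) = 0.3333;  α ← (1−ω)·0.0000 + ω·0.3333 = 0.3366
  β: GS value = (11 - (4)·0.3366 - (-2)·0.0000) / (7) = 1.3791;  β ← (1−ω)·0.0000 + ω·1.3791 = 1.3929
  γ: GS value = (-12 - (-3)·0.3366 - (3)·1.3929) / (9) = -1.6854;  γ ← (1−ω)·0.0000 + ω·-1.6854 = -1.7023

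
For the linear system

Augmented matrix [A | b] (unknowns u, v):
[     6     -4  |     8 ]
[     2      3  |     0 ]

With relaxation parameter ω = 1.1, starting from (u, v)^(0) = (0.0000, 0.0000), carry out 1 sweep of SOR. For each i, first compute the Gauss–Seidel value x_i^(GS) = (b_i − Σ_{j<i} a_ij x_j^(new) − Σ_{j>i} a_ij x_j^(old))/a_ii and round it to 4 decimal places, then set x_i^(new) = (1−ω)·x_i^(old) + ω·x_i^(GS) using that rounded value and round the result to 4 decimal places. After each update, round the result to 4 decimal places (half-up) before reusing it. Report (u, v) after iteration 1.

(1.4666, -1.0755)

Iteration 1:
  u: GS value = (8 - (-4)·0.0000) / (6) = 1.3333;  u ← (1−ω)·0.0000 + ω·1.3333 = 1.4666
  v: GS value = (0 - (2)·1.4666) / (3) = -0.9777;  v ← (1−ω)·0.0000 + ω·-0.9777 = -1.0755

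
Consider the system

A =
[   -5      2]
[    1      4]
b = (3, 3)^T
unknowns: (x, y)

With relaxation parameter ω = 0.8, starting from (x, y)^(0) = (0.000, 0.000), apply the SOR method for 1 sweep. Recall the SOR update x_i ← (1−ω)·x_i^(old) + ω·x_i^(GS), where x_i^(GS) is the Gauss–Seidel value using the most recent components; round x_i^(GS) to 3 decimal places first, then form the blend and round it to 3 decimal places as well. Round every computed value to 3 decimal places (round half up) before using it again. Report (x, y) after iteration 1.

Iteration 1:
  x: GS value = (3 - (2)·0.000) / (-5) = -0.600;  x ← (1−ω)·0.000 + ω·-0.600 = -0.480
  y: GS value = (3 - (1)·-0.480) / (4) = 0.870;  y ← (1−ω)·0.000 + ω·0.870 = 0.696

(-0.480, 0.696)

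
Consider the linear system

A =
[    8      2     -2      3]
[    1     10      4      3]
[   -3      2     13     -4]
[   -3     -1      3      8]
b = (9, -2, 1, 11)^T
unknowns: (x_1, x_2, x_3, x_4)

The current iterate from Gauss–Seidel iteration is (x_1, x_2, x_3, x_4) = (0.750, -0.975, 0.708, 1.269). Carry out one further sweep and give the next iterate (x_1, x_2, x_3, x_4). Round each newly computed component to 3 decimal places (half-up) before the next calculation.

One sweep:
  x_1 = (9 - (2)·-0.975 - (-2)·0.708 - (3)·1.269) / (8) = 1.070
  x_2 = (-2 - (1)·1.070 - (4)·0.708 - (3)·1.269) / (10) = -0.971
  x_3 = (1 - (-3)·1.070 - (2)·-0.971 - (-4)·1.269) / (13) = 0.864
  x_4 = (11 - (-3)·1.070 - (-1)·-0.971 - (3)·0.864) / (8) = 1.331

(1.070, -0.971, 0.864, 1.331)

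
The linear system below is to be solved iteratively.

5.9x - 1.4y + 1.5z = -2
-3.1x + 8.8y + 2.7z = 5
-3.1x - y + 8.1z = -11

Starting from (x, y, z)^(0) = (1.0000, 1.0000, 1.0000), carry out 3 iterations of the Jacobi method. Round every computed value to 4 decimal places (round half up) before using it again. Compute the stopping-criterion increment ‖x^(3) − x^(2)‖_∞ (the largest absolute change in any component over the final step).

Iteration 1:
  x = (-2 - (-1.4)·1.0000 - (1.5)·1.0000) / (5.9) = -0.3559
  y = (5 - (-3.1)·1.0000 - (2.7)·1.0000) / (8.8) = 0.6136
  z = (-11 - (-3.1)·1.0000 - (-1)·1.0000) / (8.1) = -0.8519
Iteration 2:
  x = (-2 - (-1.4)·0.6136 - (1.5)·-0.8519) / (5.9) = 0.0232
  y = (5 - (-3.1)·-0.3559 - (2.7)·-0.8519) / (8.8) = 0.7042
  z = (-11 - (-3.1)·-0.3559 - (-1)·0.6136) / (8.1) = -1.4185
Iteration 3:
  x = (-2 - (-1.4)·0.7042 - (1.5)·-1.4185) / (5.9) = 0.1888
  y = (5 - (-3.1)·0.0232 - (2.7)·-1.4185) / (8.8) = 1.0116
  z = (-11 - (-3.1)·0.0232 - (-1)·0.7042) / (8.1) = -1.2622
Change: (0.1656, 0.3074, 0.1563) → max |·| = 0.3074

0.3074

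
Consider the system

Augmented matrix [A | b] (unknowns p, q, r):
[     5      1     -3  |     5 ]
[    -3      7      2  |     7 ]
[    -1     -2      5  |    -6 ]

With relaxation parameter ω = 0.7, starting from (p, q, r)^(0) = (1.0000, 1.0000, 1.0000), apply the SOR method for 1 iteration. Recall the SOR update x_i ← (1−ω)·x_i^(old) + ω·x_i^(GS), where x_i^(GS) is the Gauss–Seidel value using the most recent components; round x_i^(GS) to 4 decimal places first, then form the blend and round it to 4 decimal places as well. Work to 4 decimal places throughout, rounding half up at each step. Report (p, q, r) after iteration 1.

(1.2800, 1.1840, -0.0293)

Iteration 1:
  p: GS value = (5 - (1)·1.0000 - (-3)·1.0000) / (5) = 1.4000;  p ← (1−ω)·1.0000 + ω·1.4000 = 1.2800
  q: GS value = (7 - (-3)·1.2800 - (2)·1.0000) / (7) = 1.2629;  q ← (1−ω)·1.0000 + ω·1.2629 = 1.1840
  r: GS value = (-6 - (-1)·1.2800 - (-2)·1.1840) / (5) = -0.4704;  r ← (1−ω)·1.0000 + ω·-0.4704 = -0.0293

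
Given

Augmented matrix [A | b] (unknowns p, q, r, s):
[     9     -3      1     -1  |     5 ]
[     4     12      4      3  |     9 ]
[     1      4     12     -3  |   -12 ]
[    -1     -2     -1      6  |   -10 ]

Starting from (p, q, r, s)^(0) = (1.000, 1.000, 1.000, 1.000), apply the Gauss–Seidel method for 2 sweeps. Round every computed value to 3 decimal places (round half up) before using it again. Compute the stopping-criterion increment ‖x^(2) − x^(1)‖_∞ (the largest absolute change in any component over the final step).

Iteration 1:
  p = (5 - (-3)·1.000 - (1)·1.000 - (-1)·1.000) / (9) = 0.889
  q = (9 - (4)·0.889 - (4)·1.000 - (3)·1.000) / (12) = -0.130
  r = (-12 - (1)·0.889 - (4)·-0.130 - (-3)·1.000) / (12) = -0.781
  s = (-10 - (-1)·0.889 - (-2)·-0.130 - (-1)·-0.781) / (6) = -1.692
Iteration 2:
  p = (5 - (-3)·-0.130 - (1)·-0.781 - (-1)·-1.692) / (9) = 0.411
  q = (9 - (4)·0.411 - (4)·-0.781 - (3)·-1.692) / (12) = 1.296
  r = (-12 - (1)·0.411 - (4)·1.296 - (-3)·-1.692) / (12) = -1.889
  s = (-10 - (-1)·0.411 - (-2)·1.296 - (-1)·-1.889) / (6) = -1.481
Change: (-0.478, 1.426, -1.108, 0.211) → max |·| = 1.426

1.426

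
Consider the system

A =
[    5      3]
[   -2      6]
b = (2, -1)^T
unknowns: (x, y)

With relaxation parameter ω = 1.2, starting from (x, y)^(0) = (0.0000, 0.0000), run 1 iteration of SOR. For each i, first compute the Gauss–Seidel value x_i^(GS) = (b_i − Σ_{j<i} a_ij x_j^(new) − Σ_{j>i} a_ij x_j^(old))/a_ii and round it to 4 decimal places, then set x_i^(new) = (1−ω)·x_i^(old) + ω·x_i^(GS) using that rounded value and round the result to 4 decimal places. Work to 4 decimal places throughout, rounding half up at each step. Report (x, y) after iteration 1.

Iteration 1:
  x: GS value = (2 - (3)·0.0000) / (5) = 0.4000;  x ← (1−ω)·0.0000 + ω·0.4000 = 0.4800
  y: GS value = (-1 - (-2)·0.4800) / (6) = -0.0067;  y ← (1−ω)·0.0000 + ω·-0.0067 = -0.0080

(0.4800, -0.0080)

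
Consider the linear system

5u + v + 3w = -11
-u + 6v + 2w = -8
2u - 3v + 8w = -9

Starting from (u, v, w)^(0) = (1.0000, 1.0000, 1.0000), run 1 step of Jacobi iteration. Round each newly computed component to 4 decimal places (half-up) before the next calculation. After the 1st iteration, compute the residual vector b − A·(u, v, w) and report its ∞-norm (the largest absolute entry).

Iteration 1:
  u = (-11 - (1)·1.0000 - (3)·1.0000) / (5) = -3.0000
  v = (-8 - (-1)·1.0000 - (2)·1.0000) / (6) = -1.5000
  w = (-9 - (2)·1.0000 - (-3)·1.0000) / (8) = -1.0000
Residual b − A·x = (8.5000, 0.0000, 0.5000); ∞-norm = 8.5000

8.5000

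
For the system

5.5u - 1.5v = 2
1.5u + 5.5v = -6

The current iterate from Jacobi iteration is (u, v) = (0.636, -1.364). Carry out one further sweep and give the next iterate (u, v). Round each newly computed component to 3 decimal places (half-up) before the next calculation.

(-0.008, -1.264)

One sweep:
  u = (2 - (-1.5)·-1.364) / (5.5) = -0.008
  v = (-6 - (1.5)·0.636) / (5.5) = -1.264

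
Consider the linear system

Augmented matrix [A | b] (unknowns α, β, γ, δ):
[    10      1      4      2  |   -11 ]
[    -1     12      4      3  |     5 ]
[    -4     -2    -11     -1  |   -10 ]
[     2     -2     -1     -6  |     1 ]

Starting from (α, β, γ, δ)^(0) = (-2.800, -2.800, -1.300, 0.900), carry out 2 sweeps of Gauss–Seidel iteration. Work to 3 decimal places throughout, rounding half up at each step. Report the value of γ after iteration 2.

1.442

Iteration 1:
  α = (-11 - (1)·-2.800 - (4)·-1.300 - (2)·0.900) / (10) = -0.480
  β = (5 - (-1)·-0.480 - (4)·-1.300 - (3)·0.900) / (12) = 0.585
  γ = (-10 - (-4)·-0.480 - (-2)·0.585 - (-1)·0.900) / (-11) = 0.895
  δ = (1 - (2)·-0.480 - (-2)·0.585 - (-1)·0.895) / (-6) = -0.671
Iteration 2:
  α = (-11 - (1)·0.585 - (4)·0.895 - (2)·-0.671) / (10) = -1.382
  β = (5 - (-1)·-1.382 - (4)·0.895 - (3)·-0.671) / (12) = 0.171
  γ = (-10 - (-4)·-1.382 - (-2)·0.171 - (-1)·-0.671) / (-11) = 1.442
  δ = (1 - (2)·-1.382 - (-2)·0.171 - (-1)·1.442) / (-6) = -0.925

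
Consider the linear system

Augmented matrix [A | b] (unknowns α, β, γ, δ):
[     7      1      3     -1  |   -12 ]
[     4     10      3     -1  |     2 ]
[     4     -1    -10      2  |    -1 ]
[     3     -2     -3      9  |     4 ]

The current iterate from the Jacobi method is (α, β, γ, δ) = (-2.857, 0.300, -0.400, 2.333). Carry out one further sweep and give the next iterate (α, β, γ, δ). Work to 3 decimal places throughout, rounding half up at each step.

One sweep:
  α = (-12 - (1)·0.300 - (3)·-0.400 - (-1)·2.333) / (7) = -1.252
  β = (2 - (4)·-2.857 - (3)·-0.400 - (-1)·2.333) / (10) = 1.696
  γ = (-1 - (4)·-2.857 - (-1)·0.300 - (2)·2.333) / (-10) = -0.606
  δ = (4 - (3)·-2.857 - (-2)·0.300 - (-3)·-0.400) / (9) = 1.330

(-1.252, 1.696, -0.606, 1.330)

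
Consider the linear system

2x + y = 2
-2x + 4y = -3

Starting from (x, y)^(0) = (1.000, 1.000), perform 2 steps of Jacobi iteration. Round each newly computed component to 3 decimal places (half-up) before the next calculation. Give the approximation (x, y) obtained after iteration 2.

(1.125, -0.500)

Iteration 1:
  x = (2 - (1)·1.000) / (2) = 0.500
  y = (-3 - (-2)·1.000) / (4) = -0.250
Iteration 2:
  x = (2 - (1)·-0.250) / (2) = 1.125
  y = (-3 - (-2)·0.500) / (4) = -0.500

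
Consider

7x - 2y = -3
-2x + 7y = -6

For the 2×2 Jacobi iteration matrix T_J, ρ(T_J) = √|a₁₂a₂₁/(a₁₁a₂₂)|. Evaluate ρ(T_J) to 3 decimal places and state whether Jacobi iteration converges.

a₁₂a₂₁/(a₁₁a₂₂) = (-2)·(-2) / ((7)·(7)) = 0.081633
ρ = √|0.081633| = √0.081633 = 0.286
ρ < 1, so Jacobi converges

0.286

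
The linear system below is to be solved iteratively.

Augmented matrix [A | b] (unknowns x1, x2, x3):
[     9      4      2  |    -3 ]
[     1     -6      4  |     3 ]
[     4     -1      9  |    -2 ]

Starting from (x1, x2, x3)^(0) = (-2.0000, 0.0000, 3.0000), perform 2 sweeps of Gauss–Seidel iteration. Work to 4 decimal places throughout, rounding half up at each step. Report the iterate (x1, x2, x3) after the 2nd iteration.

Iteration 1:
  x1 = (-3 - (4)·0.0000 - (2)·3.0000) / (9) = -1.0000
  x2 = (3 - (1)·-1.0000 - (4)·3.0000) / (-6) = 1.3333
  x3 = (-2 - (4)·-1.0000 - (-1)·1.3333) / (9) = 0.3704
Iteration 2:
  x1 = (-3 - (4)·1.3333 - (2)·0.3704) / (9) = -1.0082
  x2 = (3 - (1)·-1.0082 - (4)·0.3704) / (-6) = -0.4211
  x3 = (-2 - (4)·-1.0082 - (-1)·-0.4211) / (9) = 0.1791

(-1.0082, -0.4211, 0.1791)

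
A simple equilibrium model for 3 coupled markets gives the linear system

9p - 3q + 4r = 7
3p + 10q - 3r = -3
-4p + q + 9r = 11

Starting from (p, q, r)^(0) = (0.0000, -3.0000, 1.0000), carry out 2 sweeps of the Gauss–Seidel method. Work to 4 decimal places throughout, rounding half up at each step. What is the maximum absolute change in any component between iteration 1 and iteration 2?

1.1095

Iteration 1:
  p = (7 - (-3)·-3.0000 - (4)·1.0000) / (9) = -0.6667
  q = (-3 - (3)·-0.6667 - (-3)·1.0000) / (10) = 0.2000
  r = (11 - (-4)·-0.6667 - (1)·0.2000) / (9) = 0.9037
Iteration 2:
  p = (7 - (-3)·0.2000 - (4)·0.9037) / (9) = 0.4428
  q = (-3 - (3)·0.4428 - (-3)·0.9037) / (10) = -0.1617
  r = (11 - (-4)·0.4428 - (1)·-0.1617) / (9) = 1.4370
Change: (1.1095, -0.3617, 0.5333) → max |·| = 1.1095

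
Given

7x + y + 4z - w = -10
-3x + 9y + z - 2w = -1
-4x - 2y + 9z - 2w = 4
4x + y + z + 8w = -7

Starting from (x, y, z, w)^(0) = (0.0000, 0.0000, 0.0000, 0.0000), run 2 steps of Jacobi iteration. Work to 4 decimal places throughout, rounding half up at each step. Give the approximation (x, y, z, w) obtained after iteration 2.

Iteration 1:
  x = (-10 - (1)·0.0000 - (4)·0.0000 - (-1)·0.0000) / (7) = -1.4286
  y = (-1 - (-3)·0.0000 - (1)·0.0000 - (-2)·0.0000) / (9) = -0.1111
  z = (4 - (-4)·0.0000 - (-2)·0.0000 - (-2)·0.0000) / (9) = 0.4444
  w = (-7 - (4)·0.0000 - (1)·0.0000 - (1)·0.0000) / (8) = -0.8750
Iteration 2:
  x = (-10 - (1)·-0.1111 - (4)·0.4444 - (-1)·-0.8750) / (7) = -1.7916
  y = (-1 - (-3)·-1.4286 - (1)·0.4444 - (-2)·-0.8750) / (9) = -0.8311
  z = (4 - (-4)·-1.4286 - (-2)·-0.1111 - (-2)·-0.8750) / (9) = -0.4096
  w = (-7 - (4)·-1.4286 - (1)·-0.1111 - (1)·0.4444) / (8) = -0.2024

(-1.7916, -0.8311, -0.4096, -0.2024)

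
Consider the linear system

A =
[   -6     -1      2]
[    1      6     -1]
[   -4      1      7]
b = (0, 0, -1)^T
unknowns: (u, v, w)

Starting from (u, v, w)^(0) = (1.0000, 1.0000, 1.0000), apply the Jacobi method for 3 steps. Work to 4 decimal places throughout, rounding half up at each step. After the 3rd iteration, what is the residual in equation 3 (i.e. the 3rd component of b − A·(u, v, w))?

-0.4139

Iteration 1:
  u = (0 - (-1)·1.0000 - (2)·1.0000) / (-6) = 0.1667
  v = (0 - (1)·1.0000 - (-1)·1.0000) / (6) = 0.0000
  w = (-1 - (-4)·1.0000 - (1)·1.0000) / (7) = 0.2857
Iteration 2:
  u = (0 - (-1)·0.0000 - (2)·0.2857) / (-6) = 0.0952
  v = (0 - (1)·0.1667 - (-1)·0.2857) / (6) = 0.0198
  w = (-1 - (-4)·0.1667 - (1)·0.0000) / (7) = -0.0476
Iteration 3:
  u = (0 - (-1)·0.0198 - (2)·-0.0476) / (-6) = -0.0192
  v = (0 - (1)·0.0952 - (-1)·-0.0476) / (6) = -0.0238
  w = (-1 - (-4)·0.0952 - (1)·0.0198) / (7) = -0.0913
Residual b − A·x = (0.0436, 0.0707, -0.4139)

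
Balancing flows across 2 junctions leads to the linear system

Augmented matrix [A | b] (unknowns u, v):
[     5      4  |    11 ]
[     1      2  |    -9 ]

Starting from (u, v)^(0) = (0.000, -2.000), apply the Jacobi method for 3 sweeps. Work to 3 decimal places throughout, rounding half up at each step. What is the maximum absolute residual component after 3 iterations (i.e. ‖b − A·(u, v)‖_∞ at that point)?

Iteration 1:
  u = (11 - (4)·-2.000) / (5) = 3.800
  v = (-9 - (1)·0.000) / (2) = -4.500
Iteration 2:
  u = (11 - (4)·-4.500) / (5) = 5.800
  v = (-9 - (1)·3.800) / (2) = -6.400
Iteration 3:
  u = (11 - (4)·-6.400) / (5) = 7.320
  v = (-9 - (1)·5.800) / (2) = -7.400
Residual b − A·x = (4.000, -1.520); ∞-norm = 4.000

4.000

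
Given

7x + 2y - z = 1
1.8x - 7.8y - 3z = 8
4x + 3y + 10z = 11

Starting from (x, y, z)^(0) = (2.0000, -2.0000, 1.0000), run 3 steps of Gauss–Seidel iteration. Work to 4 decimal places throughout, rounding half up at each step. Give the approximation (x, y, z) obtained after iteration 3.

Iteration 1:
  x = (1 - (2)·-2.0000 - (-1)·1.0000) / (7) = 0.8571
  y = (8 - (1.8)·0.8571 - (-3)·1.0000) / (-7.8) = -1.2125
  z = (11 - (4)·0.8571 - (3)·-1.2125) / (10) = 1.1209
Iteration 2:
  x = (1 - (2)·-1.2125 - (-1)·1.1209) / (7) = 0.6494
  y = (8 - (1.8)·0.6494 - (-3)·1.1209) / (-7.8) = -1.3069
  z = (11 - (4)·0.6494 - (3)·-1.3069) / (10) = 1.2323
Iteration 3:
  x = (1 - (2)·-1.3069 - (-1)·1.2323) / (7) = 0.6923
  y = (8 - (1.8)·0.6923 - (-3)·1.2323) / (-7.8) = -1.3398
  z = (11 - (4)·0.6923 - (3)·-1.3398) / (10) = 1.2250

(0.6923, -1.3398, 1.2250)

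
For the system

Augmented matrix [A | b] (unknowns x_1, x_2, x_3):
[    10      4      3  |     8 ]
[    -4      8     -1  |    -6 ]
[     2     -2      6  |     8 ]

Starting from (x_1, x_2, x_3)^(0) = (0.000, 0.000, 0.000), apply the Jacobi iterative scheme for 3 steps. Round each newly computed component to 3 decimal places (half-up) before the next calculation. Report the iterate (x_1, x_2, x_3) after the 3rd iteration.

(0.628, -0.298, 1.039)

Iteration 1:
  x_1 = (8 - (4)·0.000 - (3)·0.000) / (10) = 0.800
  x_2 = (-6 - (-4)·0.000 - (-1)·0.000) / (8) = -0.750
  x_3 = (8 - (2)·0.000 - (-2)·0.000) / (6) = 1.333
Iteration 2:
  x_1 = (8 - (4)·-0.750 - (3)·1.333) / (10) = 0.700
  x_2 = (-6 - (-4)·0.800 - (-1)·1.333) / (8) = -0.183
  x_3 = (8 - (2)·0.800 - (-2)·-0.750) / (6) = 0.817
Iteration 3:
  x_1 = (8 - (4)·-0.183 - (3)·0.817) / (10) = 0.628
  x_2 = (-6 - (-4)·0.700 - (-1)·0.817) / (8) = -0.298
  x_3 = (8 - (2)·0.700 - (-2)·-0.183) / (6) = 1.039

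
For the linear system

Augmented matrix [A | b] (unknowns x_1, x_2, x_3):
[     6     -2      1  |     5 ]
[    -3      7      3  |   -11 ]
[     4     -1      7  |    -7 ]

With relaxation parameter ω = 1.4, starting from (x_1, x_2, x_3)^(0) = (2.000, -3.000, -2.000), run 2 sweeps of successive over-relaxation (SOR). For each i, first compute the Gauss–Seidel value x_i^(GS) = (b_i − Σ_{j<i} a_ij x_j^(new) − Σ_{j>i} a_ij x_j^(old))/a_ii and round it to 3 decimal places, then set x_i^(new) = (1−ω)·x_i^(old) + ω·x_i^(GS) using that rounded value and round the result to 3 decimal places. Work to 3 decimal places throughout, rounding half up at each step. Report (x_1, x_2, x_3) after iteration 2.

Iteration 1:
  x_1: GS value = (5 - (-2)·-3.000 - (1)·-2.000) / (6) = 0.167;  x_1 ← (1−ω)·2.000 + ω·0.167 = -0.566
  x_2: GS value = (-11 - (-3)·-0.566 - (3)·-2.000) / (7) = -0.957;  x_2 ← (1−ω)·-3.000 + ω·-0.957 = -0.140
  x_3: GS value = (-7 - (4)·-0.566 - (-1)·-0.140) / (7) = -0.697;  x_3 ← (1−ω)·-2.000 + ω·-0.697 = -0.176
Iteration 2:
  x_1: GS value = (5 - (-2)·-0.140 - (1)·-0.176) / (6) = 0.816;  x_1 ← (1−ω)·-0.566 + ω·0.816 = 1.369
  x_2: GS value = (-11 - (-3)·1.369 - (3)·-0.176) / (7) = -0.909;  x_2 ← (1−ω)·-0.140 + ω·-0.909 = -1.217
  x_3: GS value = (-7 - (4)·1.369 - (-1)·-1.217) / (7) = -1.956;  x_3 ← (1−ω)·-0.176 + ω·-1.956 = -2.668

(1.369, -1.217, -2.668)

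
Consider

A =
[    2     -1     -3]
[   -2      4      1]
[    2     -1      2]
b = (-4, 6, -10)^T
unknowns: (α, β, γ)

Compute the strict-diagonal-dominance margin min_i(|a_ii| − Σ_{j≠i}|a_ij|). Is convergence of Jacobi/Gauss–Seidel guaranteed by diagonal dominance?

-2

row 1: |2| − (1+3) = -2
row 2: |4| − (2+1) = 1
row 3: |2| − (2+1) = -1
minimum over rows = -2 → not strictly diagonally dominant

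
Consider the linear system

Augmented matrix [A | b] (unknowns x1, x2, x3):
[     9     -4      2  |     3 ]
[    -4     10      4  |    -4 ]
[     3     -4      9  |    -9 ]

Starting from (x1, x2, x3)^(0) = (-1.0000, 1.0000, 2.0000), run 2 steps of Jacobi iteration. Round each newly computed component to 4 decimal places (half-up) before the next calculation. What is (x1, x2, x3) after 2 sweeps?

Iteration 1:
  x1 = (3 - (-4)·1.0000 - (2)·2.0000) / (9) = 0.3333
  x2 = (-4 - (-4)·-1.0000 - (4)·2.0000) / (10) = -1.6000
  x3 = (-9 - (3)·-1.0000 - (-4)·1.0000) / (9) = -0.2222
Iteration 2:
  x1 = (3 - (-4)·-1.6000 - (2)·-0.2222) / (9) = -0.3284
  x2 = (-4 - (-4)·0.3333 - (4)·-0.2222) / (10) = -0.1778
  x3 = (-9 - (3)·0.3333 - (-4)·-1.6000) / (9) = -1.8222

(-0.3284, -0.1778, -1.8222)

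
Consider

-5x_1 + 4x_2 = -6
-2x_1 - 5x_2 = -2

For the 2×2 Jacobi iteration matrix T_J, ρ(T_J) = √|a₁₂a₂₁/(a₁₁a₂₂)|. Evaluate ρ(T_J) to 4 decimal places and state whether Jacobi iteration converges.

a₁₂a₂₁/(a₁₁a₂₂) = (4)·(-2) / ((-5)·(-5)) = -0.320000
ρ = √|-0.320000| = √0.320000 = 0.5657
ρ < 1, so Jacobi converges

0.5657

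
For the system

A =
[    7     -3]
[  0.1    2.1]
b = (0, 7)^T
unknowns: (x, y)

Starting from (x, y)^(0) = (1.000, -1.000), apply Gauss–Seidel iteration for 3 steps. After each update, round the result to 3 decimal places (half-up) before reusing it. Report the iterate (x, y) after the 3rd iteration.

(1.399, 3.267)

Iteration 1:
  x = (0 - (-3)·-1.000) / (7) = -0.429
  y = (7 - (0.1)·-0.429) / (2.1) = 3.354
Iteration 2:
  x = (0 - (-3)·3.354) / (7) = 1.437
  y = (7 - (0.1)·1.437) / (2.1) = 3.265
Iteration 3:
  x = (0 - (-3)·3.265) / (7) = 1.399
  y = (7 - (0.1)·1.399) / (2.1) = 3.267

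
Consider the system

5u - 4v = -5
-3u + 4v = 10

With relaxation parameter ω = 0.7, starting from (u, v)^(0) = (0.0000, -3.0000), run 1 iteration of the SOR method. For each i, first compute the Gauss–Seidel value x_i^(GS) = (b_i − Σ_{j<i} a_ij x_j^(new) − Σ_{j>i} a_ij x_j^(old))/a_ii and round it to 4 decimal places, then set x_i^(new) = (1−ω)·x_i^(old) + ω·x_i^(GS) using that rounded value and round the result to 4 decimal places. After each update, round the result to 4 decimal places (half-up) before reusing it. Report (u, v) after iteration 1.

Iteration 1:
  u: GS value = (-5 - (-4)·-3.0000) / (5) = -3.4000;  u ← (1−ω)·0.0000 + ω·-3.4000 = -2.3800
  v: GS value = (10 - (-3)·-2.3800) / (4) = 0.7150;  v ← (1−ω)·-3.0000 + ω·0.7150 = -0.3995

(-2.3800, -0.3995)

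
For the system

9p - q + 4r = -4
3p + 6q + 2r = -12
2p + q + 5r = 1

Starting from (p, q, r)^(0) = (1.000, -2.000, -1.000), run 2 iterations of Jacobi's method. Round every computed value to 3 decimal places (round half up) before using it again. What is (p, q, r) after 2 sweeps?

Iteration 1:
  p = (-4 - (-1)·-2.000 - (4)·-1.000) / (9) = -0.222
  q = (-12 - (3)·1.000 - (2)·-1.000) / (6) = -2.167
  r = (1 - (2)·1.000 - (1)·-2.000) / (5) = 0.200
Iteration 2:
  p = (-4 - (-1)·-2.167 - (4)·0.200) / (9) = -0.774
  q = (-12 - (3)·-0.222 - (2)·0.200) / (6) = -1.956
  r = (1 - (2)·-0.222 - (1)·-2.167) / (5) = 0.722

(-0.774, -1.956, 0.722)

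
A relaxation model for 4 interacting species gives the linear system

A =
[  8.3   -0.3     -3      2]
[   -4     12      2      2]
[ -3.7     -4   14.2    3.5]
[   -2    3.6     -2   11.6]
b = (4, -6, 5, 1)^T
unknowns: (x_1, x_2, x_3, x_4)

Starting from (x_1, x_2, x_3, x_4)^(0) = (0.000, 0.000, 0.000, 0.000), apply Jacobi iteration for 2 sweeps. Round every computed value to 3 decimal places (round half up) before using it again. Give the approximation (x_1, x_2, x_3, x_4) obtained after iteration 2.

(0.570, -0.412, 0.316, 0.385)

Iteration 1:
  x_1 = (4 - (-0.3)·0.000 - (-3)·0.000 - (2)·0.000) / (8.3) = 0.482
  x_2 = (-6 - (-4)·0.000 - (2)·0.000 - (2)·0.000) / (12) = -0.500
  x_3 = (5 - (-3.7)·0.000 - (-4)·0.000 - (3.5)·0.000) / (14.2) = 0.352
  x_4 = (1 - (-2)·0.000 - (3.6)·0.000 - (-2)·0.000) / (11.6) = 0.086
Iteration 2:
  x_1 = (4 - (-0.3)·-0.500 - (-3)·0.352 - (2)·0.086) / (8.3) = 0.570
  x_2 = (-6 - (-4)·0.482 - (2)·0.352 - (2)·0.086) / (12) = -0.412
  x_3 = (5 - (-3.7)·0.482 - (-4)·-0.500 - (3.5)·0.086) / (14.2) = 0.316
  x_4 = (1 - (-2)·0.482 - (3.6)·-0.500 - (-2)·0.352) / (11.6) = 0.385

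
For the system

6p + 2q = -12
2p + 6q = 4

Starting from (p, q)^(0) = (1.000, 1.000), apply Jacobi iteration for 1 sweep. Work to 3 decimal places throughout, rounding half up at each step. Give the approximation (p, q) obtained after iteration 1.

(-2.333, 0.333)

Iteration 1:
  p = (-12 - (2)·1.000) / (6) = -2.333
  q = (4 - (2)·1.000) / (6) = 0.333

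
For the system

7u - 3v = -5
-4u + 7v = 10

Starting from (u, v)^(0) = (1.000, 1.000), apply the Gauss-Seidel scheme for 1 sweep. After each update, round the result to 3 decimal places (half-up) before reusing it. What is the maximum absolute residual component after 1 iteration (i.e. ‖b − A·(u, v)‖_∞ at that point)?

0.797

Iteration 1:
  u = (-5 - (-3)·1.000) / (7) = -0.286
  v = (10 - (-4)·-0.286) / (7) = 1.265
Residual b − A·x = (0.797, 0.001); ∞-norm = 0.797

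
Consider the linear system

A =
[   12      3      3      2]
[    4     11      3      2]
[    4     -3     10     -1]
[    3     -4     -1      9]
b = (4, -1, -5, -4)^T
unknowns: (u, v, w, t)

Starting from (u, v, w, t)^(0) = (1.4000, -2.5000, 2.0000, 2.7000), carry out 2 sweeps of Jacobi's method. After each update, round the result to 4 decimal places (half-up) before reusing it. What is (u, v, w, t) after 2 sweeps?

Iteration 1:
  u = (4 - (3)·-2.5000 - (3)·2.0000 - (2)·2.7000) / (12) = 0.0083
  v = (-1 - (4)·1.4000 - (3)·2.0000 - (2)·2.7000) / (11) = -1.6364
  w = (-5 - (4)·1.4000 - (-3)·-2.5000 - (-1)·2.7000) / (10) = -1.5400
  t = (-4 - (3)·1.4000 - (-4)·-2.5000 - (-1)·2.0000) / (9) = -1.8000
Iteration 2:
  u = (4 - (3)·-1.6364 - (3)·-1.5400 - (2)·-1.8000) / (12) = 1.4274
  v = (-1 - (4)·0.0083 - (3)·-1.5400 - (2)·-1.8000) / (11) = 0.6533
  w = (-5 - (4)·0.0083 - (-3)·-1.6364 - (-1)·-1.8000) / (10) = -1.1742
  t = (-4 - (3)·0.0083 - (-4)·-1.6364 - (-1)·-1.5400) / (9) = -1.3456

(1.4274, 0.6533, -1.1742, -1.3456)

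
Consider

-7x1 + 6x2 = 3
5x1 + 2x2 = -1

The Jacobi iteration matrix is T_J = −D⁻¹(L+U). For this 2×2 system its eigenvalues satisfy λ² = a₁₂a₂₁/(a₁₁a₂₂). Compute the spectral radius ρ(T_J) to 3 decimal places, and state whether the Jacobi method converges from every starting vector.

1.464

a₁₂a₂₁/(a₁₁a₂₂) = (6)·(5) / ((-7)·(2)) = -2.142857
ρ = √|-2.142857| = √2.142857 = 1.464
ρ > 1, so Jacobi diverges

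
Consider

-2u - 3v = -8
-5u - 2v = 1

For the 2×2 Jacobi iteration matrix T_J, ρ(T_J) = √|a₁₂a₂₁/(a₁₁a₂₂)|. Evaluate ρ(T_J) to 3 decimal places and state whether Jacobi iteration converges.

a₁₂a₂₁/(a₁₁a₂₂) = (-3)·(-5) / ((-2)·(-2)) = 3.750000
ρ = √|3.750000| = √3.750000 = 1.936
ρ > 1, so Jacobi diverges

1.936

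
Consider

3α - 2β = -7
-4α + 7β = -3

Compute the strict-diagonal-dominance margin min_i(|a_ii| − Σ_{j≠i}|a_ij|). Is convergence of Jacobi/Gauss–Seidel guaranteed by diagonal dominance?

row 1: |3| − (2) = 1
row 2: |7| − (4) = 3
minimum over rows = 1 → strictly diagonally dominant (convergence guaranteed)

1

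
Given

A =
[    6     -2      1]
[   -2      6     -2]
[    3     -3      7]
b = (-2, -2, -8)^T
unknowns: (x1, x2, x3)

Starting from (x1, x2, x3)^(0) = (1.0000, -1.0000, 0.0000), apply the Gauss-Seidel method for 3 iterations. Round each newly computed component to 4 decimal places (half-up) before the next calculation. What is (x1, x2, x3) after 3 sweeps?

(-0.3791, -0.9084, -1.3697)

Iteration 1:
  x1 = (-2 - (-2)·-1.0000 - (1)·0.0000) / (6) = -0.6667
  x2 = (-2 - (-2)·-0.6667 - (-2)·0.0000) / (6) = -0.5556
  x3 = (-8 - (3)·-0.6667 - (-3)·-0.5556) / (7) = -1.0952
Iteration 2:
  x1 = (-2 - (-2)·-0.5556 - (1)·-1.0952) / (6) = -0.3360
  x2 = (-2 - (-2)·-0.3360 - (-2)·-1.0952) / (6) = -0.8104
  x3 = (-8 - (3)·-0.3360 - (-3)·-0.8104) / (7) = -1.3462
Iteration 3:
  x1 = (-2 - (-2)·-0.8104 - (1)·-1.3462) / (6) = -0.3791
  x2 = (-2 - (-2)·-0.3791 - (-2)·-1.3462) / (6) = -0.9084
  x3 = (-8 - (3)·-0.3791 - (-3)·-0.9084) / (7) = -1.3697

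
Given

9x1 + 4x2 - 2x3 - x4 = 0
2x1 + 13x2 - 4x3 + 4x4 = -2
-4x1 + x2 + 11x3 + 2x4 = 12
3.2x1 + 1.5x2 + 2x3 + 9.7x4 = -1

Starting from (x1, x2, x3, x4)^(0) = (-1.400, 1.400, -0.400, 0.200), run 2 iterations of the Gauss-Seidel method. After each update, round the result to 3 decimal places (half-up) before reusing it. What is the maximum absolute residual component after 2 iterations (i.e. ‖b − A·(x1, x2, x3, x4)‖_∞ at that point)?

Iteration 1:
  x1 = (0 - (4)·1.400 - (-2)·-0.400 - (-1)·0.200) / (9) = -0.689
  x2 = (-2 - (2)·-0.689 - (-4)·-0.400 - (4)·0.200) / (13) = -0.232
  x3 = (12 - (-4)·-0.689 - (1)·-0.232 - (2)·0.200) / (11) = 0.825
  x4 = (-1 - (3.2)·-0.689 - (1.5)·-0.232 - (2)·0.825) / (9.7) = -0.010
Iteration 2:
  x1 = (0 - (4)·-0.232 - (-2)·0.825 - (-1)·-0.010) / (9) = 0.285
  x2 = (-2 - (2)·0.285 - (-4)·0.825 - (4)·-0.010) / (13) = 0.059
  x3 = (12 - (-4)·0.285 - (1)·0.059 - (2)·-0.010) / (11) = 1.191
  x4 = (-1 - (3.2)·0.285 - (1.5)·0.059 - (2)·1.191) / (9.7) = -0.452
Residual b − A·x = (-0.871, 3.235, 0.884, 0.002); ∞-norm = 3.235

3.235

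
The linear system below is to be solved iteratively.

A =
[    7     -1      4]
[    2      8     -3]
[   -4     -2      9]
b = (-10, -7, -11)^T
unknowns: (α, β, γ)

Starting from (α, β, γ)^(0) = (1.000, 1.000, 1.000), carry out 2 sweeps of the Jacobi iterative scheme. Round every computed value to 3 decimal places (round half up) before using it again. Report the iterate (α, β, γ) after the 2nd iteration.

Iteration 1:
  α = (-10 - (-1)·1.000 - (4)·1.000) / (7) = -1.857
  β = (-7 - (2)·1.000 - (-3)·1.000) / (8) = -0.750
  γ = (-11 - (-4)·1.000 - (-2)·1.000) / (9) = -0.556
Iteration 2:
  α = (-10 - (-1)·-0.750 - (4)·-0.556) / (7) = -1.218
  β = (-7 - (2)·-1.857 - (-3)·-0.556) / (8) = -0.619
  γ = (-11 - (-4)·-1.857 - (-2)·-0.750) / (9) = -2.214

(-1.218, -0.619, -2.214)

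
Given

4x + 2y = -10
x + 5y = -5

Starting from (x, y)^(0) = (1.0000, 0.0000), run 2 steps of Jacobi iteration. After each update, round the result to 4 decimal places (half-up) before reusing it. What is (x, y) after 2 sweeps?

Iteration 1:
  x = (-10 - (2)·0.0000) / (4) = -2.5000
  y = (-5 - (1)·1.0000) / (5) = -1.2000
Iteration 2:
  x = (-10 - (2)·-1.2000) / (4) = -1.9000
  y = (-5 - (1)·-2.5000) / (5) = -0.5000

(-1.9000, -0.5000)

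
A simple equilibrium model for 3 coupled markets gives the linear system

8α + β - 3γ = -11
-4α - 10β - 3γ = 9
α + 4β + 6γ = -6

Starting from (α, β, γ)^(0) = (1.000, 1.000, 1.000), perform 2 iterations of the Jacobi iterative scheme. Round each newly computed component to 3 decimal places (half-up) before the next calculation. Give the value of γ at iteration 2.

Iteration 1:
  α = (-11 - (1)·1.000 - (-3)·1.000) / (8) = -1.125
  β = (9 - (-4)·1.000 - (-3)·1.000) / (-10) = -1.600
  γ = (-6 - (1)·1.000 - (4)·1.000) / (6) = -1.833
Iteration 2:
  α = (-11 - (1)·-1.600 - (-3)·-1.833) / (8) = -1.862
  β = (9 - (-4)·-1.125 - (-3)·-1.833) / (-10) = 0.100
  γ = (-6 - (1)·-1.125 - (4)·-1.600) / (6) = 0.254

0.254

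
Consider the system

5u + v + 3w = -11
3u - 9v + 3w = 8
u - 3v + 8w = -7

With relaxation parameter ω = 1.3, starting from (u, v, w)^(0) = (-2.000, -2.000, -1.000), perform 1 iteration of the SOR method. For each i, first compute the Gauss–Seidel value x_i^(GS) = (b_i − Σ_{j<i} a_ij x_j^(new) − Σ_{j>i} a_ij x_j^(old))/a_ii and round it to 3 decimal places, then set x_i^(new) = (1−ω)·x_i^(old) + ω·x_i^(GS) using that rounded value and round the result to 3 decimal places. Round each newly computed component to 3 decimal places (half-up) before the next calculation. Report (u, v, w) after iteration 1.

Iteration 1:
  u: GS value = (-11 - (1)·-2.000 - (3)·-1.000) / (5) = -1.200;  u ← (1−ω)·-2.000 + ω·-1.200 = -0.960
  v: GS value = (8 - (3)·-0.960 - (3)·-1.000) / (-9) = -1.542;  v ← (1−ω)·-2.000 + ω·-1.542 = -1.405
  w: GS value = (-7 - (1)·-0.960 - (-3)·-1.405) / (8) = -1.282;  w ← (1−ω)·-1.000 + ω·-1.282 = -1.367

(-0.960, -1.405, -1.367)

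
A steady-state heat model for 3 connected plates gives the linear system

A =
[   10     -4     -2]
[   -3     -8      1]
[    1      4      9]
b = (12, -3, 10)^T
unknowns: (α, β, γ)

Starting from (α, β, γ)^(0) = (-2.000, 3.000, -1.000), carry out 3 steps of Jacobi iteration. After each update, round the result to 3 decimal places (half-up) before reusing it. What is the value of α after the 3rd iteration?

1.104

Iteration 1:
  α = (12 - (-4)·3.000 - (-2)·-1.000) / (10) = 2.200
  β = (-3 - (-3)·-2.000 - (1)·-1.000) / (-8) = 1.000
  γ = (10 - (1)·-2.000 - (4)·3.000) / (9) = 0.000
Iteration 2:
  α = (12 - (-4)·1.000 - (-2)·0.000) / (10) = 1.600
  β = (-3 - (-3)·2.200 - (1)·0.000) / (-8) = -0.450
  γ = (10 - (1)·2.200 - (4)·1.000) / (9) = 0.422
Iteration 3:
  α = (12 - (-4)·-0.450 - (-2)·0.422) / (10) = 1.104
  β = (-3 - (-3)·1.600 - (1)·0.422) / (-8) = -0.172
  γ = (10 - (1)·1.600 - (4)·-0.450) / (9) = 1.133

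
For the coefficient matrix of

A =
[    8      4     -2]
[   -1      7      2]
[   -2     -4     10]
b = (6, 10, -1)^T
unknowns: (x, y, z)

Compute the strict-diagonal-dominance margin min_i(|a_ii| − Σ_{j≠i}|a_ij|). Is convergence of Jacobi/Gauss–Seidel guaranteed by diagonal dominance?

row 1: |8| − (4+2) = 2
row 2: |7| − (1+2) = 4
row 3: |10| − (2+4) = 4
minimum over rows = 2 → strictly diagonally dominant (convergence guaranteed)

2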